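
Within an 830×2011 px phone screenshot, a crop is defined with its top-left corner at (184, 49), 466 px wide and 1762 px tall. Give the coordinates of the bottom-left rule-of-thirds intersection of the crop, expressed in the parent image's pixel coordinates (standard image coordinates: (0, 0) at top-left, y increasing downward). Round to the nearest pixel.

x = 339 px, y = 1224 px

One third of the crop width 466 is 155.33 px.
One third of the crop height 1762 is 587.33 px.
The bottom-left point is one-third across and two-thirds down within the crop:
x = 184 + 1 × 155.33 ≈ 339; y = 49 + 2 × 587.33 ≈ 1224.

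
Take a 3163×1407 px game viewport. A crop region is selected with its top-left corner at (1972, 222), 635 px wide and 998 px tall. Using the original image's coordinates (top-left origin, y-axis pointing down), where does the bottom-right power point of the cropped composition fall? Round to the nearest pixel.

(2395, 887)

One third of the crop width 635 is 211.67 px.
One third of the crop height 998 is 332.67 px.
The bottom-right point is two-thirds across and two-thirds down within the crop:
x = 1972 + 2 × 211.67 ≈ 2395; y = 222 + 2 × 332.67 ≈ 887.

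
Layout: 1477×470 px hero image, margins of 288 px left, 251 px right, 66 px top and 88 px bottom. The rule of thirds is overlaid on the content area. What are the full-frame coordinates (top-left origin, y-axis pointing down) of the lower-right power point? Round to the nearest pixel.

(913, 277)

Content width = 1477 − 288 − 251 = 938 px; content height = 470 − 66 − 88 = 316 px.
Lower-right is two-thirds across and two-thirds down within the content area.
x = 288 + 2 × 938/3 = 288 + 625.33 ≈ 913
y = 66 + 2 × 316/3 = 66 + 210.67 ≈ 277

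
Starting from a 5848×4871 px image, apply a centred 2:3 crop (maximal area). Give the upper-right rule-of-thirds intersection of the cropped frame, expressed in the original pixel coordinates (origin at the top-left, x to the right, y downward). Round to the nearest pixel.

5848/4871 > 2/3, so the 2:3 crop keeps the full height 4871 and trims width to 4871 × 2/3 = 3247.33 px.
Left offset = (5848 − 3247.33)/2 = 1300.33 px; top offset = 0.
Upper-right is two-thirds across and one-third down within the crop:
x = 1300.33 + 2 × 3247.33/3 ≈ 3465; y = 0.00 + 1 × 4871.00/3 ≈ 1624.

(3465, 1624)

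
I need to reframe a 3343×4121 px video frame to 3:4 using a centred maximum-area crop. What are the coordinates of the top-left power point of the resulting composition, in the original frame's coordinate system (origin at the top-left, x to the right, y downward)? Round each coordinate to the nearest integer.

x = 1156 px, y = 1374 px

3343/4121 > 3/4, so the 3:4 crop keeps the full height 4121 and trims width to 4121 × 3/4 = 3090.75 px.
Left offset = (3343 − 3090.75)/2 = 126.12 px; top offset = 0.
Top-left is one-third across and one-third down within the crop:
x = 126.12 + 1 × 3090.75/3 ≈ 1156; y = 0.00 + 1 × 4121.00/3 ≈ 1374.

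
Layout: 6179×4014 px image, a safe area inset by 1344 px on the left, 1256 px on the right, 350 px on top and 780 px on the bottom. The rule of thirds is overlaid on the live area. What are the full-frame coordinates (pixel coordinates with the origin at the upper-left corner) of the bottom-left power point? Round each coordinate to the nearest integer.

Content width = 6179 − 1344 − 1256 = 3579 px; content height = 4014 − 350 − 780 = 2884 px.
Bottom-left is one-third across and two-thirds down within the live area.
x = 1344 + 1 × 3579/3 = 1344 + 1193.00 ≈ 2537
y = 350 + 2 × 2884/3 = 350 + 1922.67 ≈ 2273

(2537, 2273)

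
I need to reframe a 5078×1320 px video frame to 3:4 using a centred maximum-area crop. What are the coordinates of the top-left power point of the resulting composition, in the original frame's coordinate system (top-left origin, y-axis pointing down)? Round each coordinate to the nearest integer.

(2374, 440)

5078/1320 > 3/4, so the 3:4 crop keeps the full height 1320 and trims width to 1320 × 3/4 = 990.00 px.
Left offset = (5078 − 990.00)/2 = 2044.00 px; top offset = 0.
Top-left is one-third across and one-third down within the crop:
x = 2044.00 + 1 × 990.00/3 ≈ 2374; y = 0.00 + 1 × 1320.00/3 ≈ 440.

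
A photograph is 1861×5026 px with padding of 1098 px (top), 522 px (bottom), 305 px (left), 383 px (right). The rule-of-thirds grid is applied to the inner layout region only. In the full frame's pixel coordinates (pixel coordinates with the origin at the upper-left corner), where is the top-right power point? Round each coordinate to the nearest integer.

Content width = 1861 − 305 − 383 = 1173 px; content height = 5026 − 1098 − 522 = 3406 px.
Top-right is two-thirds across and one-third down within the inner layout region.
x = 305 + 2 × 1173/3 = 305 + 782.00 ≈ 1087
y = 1098 + 1 × 3406/3 = 1098 + 1135.33 ≈ 2233

x = 1087 px, y = 2233 px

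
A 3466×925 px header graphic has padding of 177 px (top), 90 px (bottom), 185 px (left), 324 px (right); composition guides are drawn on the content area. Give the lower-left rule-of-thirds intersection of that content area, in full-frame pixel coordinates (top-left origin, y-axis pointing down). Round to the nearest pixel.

x = 1171 px, y = 616 px

Content width = 3466 − 185 − 324 = 2957 px; content height = 925 − 177 − 90 = 658 px.
Lower-left is one-third across and two-thirds down within the content area.
x = 185 + 1 × 2957/3 = 185 + 985.67 ≈ 1171
y = 177 + 2 × 658/3 = 177 + 438.67 ≈ 616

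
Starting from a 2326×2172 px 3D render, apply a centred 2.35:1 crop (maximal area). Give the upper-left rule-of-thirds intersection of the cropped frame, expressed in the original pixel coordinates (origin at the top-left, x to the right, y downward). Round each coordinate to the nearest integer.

2326/2172 < 2.35/1, so the 2.35:1 crop keeps the full width 2326 and trims height to 2326 × 1/2.35 = 989.79 px.
Top offset = (2172 − 989.79)/2 = 591.11 px; left offset = 0.
Upper-left is one-third across and one-third down within the crop:
x = 0.00 + 1 × 2326.00/3 ≈ 775; y = 591.11 + 1 × 989.79/3 ≈ 921.

(775, 921)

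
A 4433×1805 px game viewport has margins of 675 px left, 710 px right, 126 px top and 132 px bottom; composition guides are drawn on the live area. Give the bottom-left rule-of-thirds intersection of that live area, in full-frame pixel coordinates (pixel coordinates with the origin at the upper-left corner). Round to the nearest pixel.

Content width = 4433 − 675 − 710 = 3048 px; content height = 1805 − 126 − 132 = 1547 px.
Bottom-left is one-third across and two-thirds down within the live area.
x = 675 + 1 × 3048/3 = 675 + 1016.00 ≈ 1691
y = 126 + 2 × 1547/3 = 126 + 1031.33 ≈ 1157

(1691, 1157)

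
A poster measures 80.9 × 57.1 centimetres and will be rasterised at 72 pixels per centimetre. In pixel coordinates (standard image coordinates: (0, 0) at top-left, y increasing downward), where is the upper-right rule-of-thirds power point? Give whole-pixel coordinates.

In pixels the canvas is 80.9 × 72 = 5824.8 wide and 57.1 × 72 = 4111.2 tall.
The upper-right point is two-thirds across and one-third down:
x = 2 × 5824.8/3 ≈ 3883; y = 1 × 4111.2/3 ≈ 1370.

(3883, 1370)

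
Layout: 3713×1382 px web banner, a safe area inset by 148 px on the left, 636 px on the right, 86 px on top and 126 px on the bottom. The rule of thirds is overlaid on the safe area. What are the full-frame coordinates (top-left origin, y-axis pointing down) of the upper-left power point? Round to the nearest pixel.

(1124, 476)

Content width = 3713 − 148 − 636 = 2929 px; content height = 1382 − 86 − 126 = 1170 px.
Upper-left is one-third across and one-third down within the safe area.
x = 148 + 1 × 2929/3 = 148 + 976.33 ≈ 1124
y = 86 + 1 × 1170/3 = 86 + 390.00 ≈ 476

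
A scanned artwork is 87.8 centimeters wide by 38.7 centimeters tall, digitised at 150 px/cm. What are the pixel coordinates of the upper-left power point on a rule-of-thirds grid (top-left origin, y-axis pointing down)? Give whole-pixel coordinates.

In pixels the canvas is 87.8 × 150 = 13170 wide and 38.7 × 150 = 5805 tall.
The upper-left point is one-third across and one-third down:
x = 1 × 13170/3 ≈ 4390; y = 1 × 5805/3 ≈ 1935.

x = 4390 px, y = 1935 px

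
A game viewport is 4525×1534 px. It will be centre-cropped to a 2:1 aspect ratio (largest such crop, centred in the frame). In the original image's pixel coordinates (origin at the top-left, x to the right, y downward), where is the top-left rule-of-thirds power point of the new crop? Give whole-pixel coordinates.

4525/1534 > 2/1, so the 2:1 crop keeps the full height 1534 and trims width to 1534 × 2/1 = 3068.00 px.
Left offset = (4525 − 3068.00)/2 = 728.50 px; top offset = 0.
Top-left is one-third across and one-third down within the crop:
x = 728.50 + 1 × 3068.00/3 ≈ 1751; y = 0.00 + 1 × 1534.00/3 ≈ 511.

(1751, 511)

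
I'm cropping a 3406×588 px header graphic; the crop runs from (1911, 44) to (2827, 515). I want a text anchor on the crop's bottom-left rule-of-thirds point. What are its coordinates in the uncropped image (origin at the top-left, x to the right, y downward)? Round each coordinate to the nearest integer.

Crop width = 2827 − 1911 = 916 px; one third is 305.33 px.
Crop height = 515 − 44 = 471 px; one third is 157.00 px.
The bottom-left point is one-third across and two-thirds down within the crop:
x = 1911 + 1 × 305.33 ≈ 2216; y = 44 + 2 × 157.00 ≈ 358.

x = 2216 px, y = 358 px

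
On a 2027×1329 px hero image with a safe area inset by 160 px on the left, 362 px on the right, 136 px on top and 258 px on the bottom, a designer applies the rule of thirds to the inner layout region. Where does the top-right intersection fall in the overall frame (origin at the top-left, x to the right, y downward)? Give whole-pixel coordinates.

x = 1163 px, y = 448 px

Content width = 2027 − 160 − 362 = 1505 px; content height = 1329 − 136 − 258 = 935 px.
Top-right is two-thirds across and one-third down within the inner layout region.
x = 160 + 2 × 1505/3 = 160 + 1003.33 ≈ 1163
y = 136 + 1 × 935/3 = 136 + 311.67 ≈ 448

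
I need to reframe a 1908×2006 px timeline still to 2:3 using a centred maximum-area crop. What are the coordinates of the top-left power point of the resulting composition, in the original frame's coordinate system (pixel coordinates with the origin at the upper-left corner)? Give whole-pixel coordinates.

x = 731 px, y = 669 px

1908/2006 > 2/3, so the 2:3 crop keeps the full height 2006 and trims width to 2006 × 2/3 = 1337.33 px.
Left offset = (1908 − 1337.33)/2 = 285.33 px; top offset = 0.
Top-left is one-third across and one-third down within the crop:
x = 285.33 + 1 × 1337.33/3 ≈ 731; y = 0.00 + 1 × 2006.00/3 ≈ 669.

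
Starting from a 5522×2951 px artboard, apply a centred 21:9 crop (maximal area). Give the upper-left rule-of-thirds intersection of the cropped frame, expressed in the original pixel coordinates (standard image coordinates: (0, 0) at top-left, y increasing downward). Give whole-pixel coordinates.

5522/2951 < 21/9, so the 21:9 crop keeps the full width 5522 and trims height to 5522 × 9/21 = 2366.57 px.
Top offset = (2951 − 2366.57)/2 = 292.21 px; left offset = 0.
Upper-left is one-third across and one-third down within the crop:
x = 0.00 + 1 × 5522.00/3 ≈ 1841; y = 292.21 + 1 × 2366.57/3 ≈ 1081.

x = 1841 px, y = 1081 px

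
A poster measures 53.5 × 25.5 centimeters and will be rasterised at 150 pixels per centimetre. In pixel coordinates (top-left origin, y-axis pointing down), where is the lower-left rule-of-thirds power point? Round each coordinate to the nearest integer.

(2675, 2550)

In pixels the canvas is 53.5 × 150 = 8025 wide and 25.5 × 150 = 3825 tall.
The lower-left point is one-third across and two-thirds down:
x = 1 × 8025/3 ≈ 2675; y = 2 × 3825/3 ≈ 2550.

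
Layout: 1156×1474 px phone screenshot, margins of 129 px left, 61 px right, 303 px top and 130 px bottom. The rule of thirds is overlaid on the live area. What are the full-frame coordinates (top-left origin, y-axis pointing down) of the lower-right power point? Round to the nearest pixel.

x = 773 px, y = 997 px

Content width = 1156 − 129 − 61 = 966 px; content height = 1474 − 303 − 130 = 1041 px.
Lower-right is two-thirds across and two-thirds down within the live area.
x = 129 + 2 × 966/3 = 129 + 644.00 ≈ 773
y = 303 + 2 × 1041/3 = 303 + 694.00 ≈ 997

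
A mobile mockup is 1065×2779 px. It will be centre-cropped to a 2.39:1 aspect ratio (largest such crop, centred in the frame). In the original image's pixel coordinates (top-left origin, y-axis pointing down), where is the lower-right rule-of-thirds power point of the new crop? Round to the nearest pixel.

x = 710 px, y = 1464 px

1065/2779 < 2.39/1, so the 2.39:1 crop keeps the full width 1065 and trims height to 1065 × 1/2.39 = 445.61 px.
Top offset = (2779 − 445.61)/2 = 1166.70 px; left offset = 0.
Lower-right is two-thirds across and two-thirds down within the crop:
x = 0.00 + 2 × 1065.00/3 ≈ 710; y = 1166.70 + 2 × 445.61/3 ≈ 1464.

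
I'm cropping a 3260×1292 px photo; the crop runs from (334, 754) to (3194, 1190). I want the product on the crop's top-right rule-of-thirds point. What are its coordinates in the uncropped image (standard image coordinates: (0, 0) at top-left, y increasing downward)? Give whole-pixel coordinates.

x = 2241 px, y = 899 px

Crop width = 3194 − 334 = 2860 px; one third is 953.33 px.
Crop height = 1190 − 754 = 436 px; one third is 145.33 px.
The top-right point is two-thirds across and one-third down within the crop:
x = 334 + 2 × 953.33 ≈ 2241; y = 754 + 1 × 145.33 ≈ 899.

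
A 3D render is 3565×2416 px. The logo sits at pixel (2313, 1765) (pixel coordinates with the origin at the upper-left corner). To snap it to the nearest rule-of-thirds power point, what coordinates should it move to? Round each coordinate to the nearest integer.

(2377, 1611)

Third lines: x ∈ {1188, 2377}, y ∈ {805, 1611}.
2313 is closer to x = 2377; 1765 is closer to y = 1611.
So the nearest intersection is the lower-right power point.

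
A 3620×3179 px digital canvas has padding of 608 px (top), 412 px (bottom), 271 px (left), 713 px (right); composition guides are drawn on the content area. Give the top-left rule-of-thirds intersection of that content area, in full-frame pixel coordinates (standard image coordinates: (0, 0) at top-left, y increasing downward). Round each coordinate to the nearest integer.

(1150, 1328)

Content width = 3620 − 271 − 713 = 2636 px; content height = 3179 − 608 − 412 = 2159 px.
Top-left is one-third across and one-third down within the content area.
x = 271 + 1 × 2636/3 = 271 + 878.67 ≈ 1150
y = 608 + 1 × 2159/3 = 608 + 719.67 ≈ 1328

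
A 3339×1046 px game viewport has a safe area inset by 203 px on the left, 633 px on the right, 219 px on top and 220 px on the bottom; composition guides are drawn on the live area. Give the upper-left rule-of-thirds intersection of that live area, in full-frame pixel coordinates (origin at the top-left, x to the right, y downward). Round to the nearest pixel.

(1037, 421)

Content width = 3339 − 203 − 633 = 2503 px; content height = 1046 − 219 − 220 = 607 px.
Upper-left is one-third across and one-third down within the live area.
x = 203 + 1 × 2503/3 = 203 + 834.33 ≈ 1037
y = 219 + 1 × 607/3 = 219 + 202.33 ≈ 421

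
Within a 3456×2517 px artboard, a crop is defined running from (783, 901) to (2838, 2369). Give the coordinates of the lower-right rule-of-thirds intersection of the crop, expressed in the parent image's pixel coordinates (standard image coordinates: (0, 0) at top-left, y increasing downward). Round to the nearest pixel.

x = 2153 px, y = 1880 px

Crop width = 2838 − 783 = 2055 px; one third is 685.00 px.
Crop height = 2369 − 901 = 1468 px; one third is 489.33 px.
The lower-right point is two-thirds across and two-thirds down within the crop:
x = 783 + 2 × 685.00 ≈ 2153; y = 901 + 2 × 489.33 ≈ 1880.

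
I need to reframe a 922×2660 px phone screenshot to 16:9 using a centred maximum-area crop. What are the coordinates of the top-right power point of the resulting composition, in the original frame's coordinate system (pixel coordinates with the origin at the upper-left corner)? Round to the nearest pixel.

(615, 1244)

922/2660 < 16/9, so the 16:9 crop keeps the full width 922 and trims height to 922 × 9/16 = 518.62 px.
Top offset = (2660 − 518.62)/2 = 1070.69 px; left offset = 0.
Top-right is two-thirds across and one-third down within the crop:
x = 0.00 + 2 × 922.00/3 ≈ 615; y = 1070.69 + 1 × 518.62/3 ≈ 1244.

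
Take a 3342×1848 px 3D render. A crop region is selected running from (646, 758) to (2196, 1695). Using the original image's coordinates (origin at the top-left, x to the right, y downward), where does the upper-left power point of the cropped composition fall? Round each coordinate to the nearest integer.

x = 1163 px, y = 1070 px

Crop width = 2196 − 646 = 1550 px; one third is 516.67 px.
Crop height = 1695 − 758 = 937 px; one third is 312.33 px.
The upper-left point is one-third across and one-third down within the crop:
x = 646 + 1 × 516.67 ≈ 1163; y = 758 + 1 × 312.33 ≈ 1070.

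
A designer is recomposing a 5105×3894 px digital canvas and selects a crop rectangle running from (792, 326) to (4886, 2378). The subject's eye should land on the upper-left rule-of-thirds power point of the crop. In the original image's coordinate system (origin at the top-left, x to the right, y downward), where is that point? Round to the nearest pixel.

Crop width = 4886 − 792 = 4094 px; one third is 1364.67 px.
Crop height = 2378 − 326 = 2052 px; one third is 684.00 px.
The upper-left point is one-third across and one-third down within the crop:
x = 792 + 1 × 1364.67 ≈ 2157; y = 326 + 1 × 684.00 ≈ 1010.

(2157, 1010)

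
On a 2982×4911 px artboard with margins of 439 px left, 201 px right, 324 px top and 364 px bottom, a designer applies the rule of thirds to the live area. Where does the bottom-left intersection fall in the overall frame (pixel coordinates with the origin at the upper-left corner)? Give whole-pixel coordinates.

Content width = 2982 − 439 − 201 = 2342 px; content height = 4911 − 324 − 364 = 4223 px.
Bottom-left is one-third across and two-thirds down within the live area.
x = 439 + 1 × 2342/3 = 439 + 780.67 ≈ 1220
y = 324 + 2 × 4223/3 = 324 + 2815.33 ≈ 3139

x = 1220 px, y = 3139 px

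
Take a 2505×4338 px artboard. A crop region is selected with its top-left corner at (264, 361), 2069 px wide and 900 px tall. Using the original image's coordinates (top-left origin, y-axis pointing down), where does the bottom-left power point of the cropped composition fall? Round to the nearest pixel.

x = 954 px, y = 961 px

One third of the crop width 2069 is 689.67 px.
One third of the crop height 900 is 300.00 px.
The bottom-left point is one-third across and two-thirds down within the crop:
x = 264 + 1 × 689.67 ≈ 954; y = 361 + 2 × 300.00 ≈ 961.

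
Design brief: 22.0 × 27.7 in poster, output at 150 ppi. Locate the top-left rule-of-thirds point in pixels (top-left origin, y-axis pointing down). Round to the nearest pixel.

(1100, 1385)

In pixels the canvas is 22.0 × 150 = 3300 wide and 27.7 × 150 = 4155 tall.
The top-left point is one-third across and one-third down:
x = 1 × 3300/3 ≈ 1100; y = 1 × 4155/3 ≈ 1385.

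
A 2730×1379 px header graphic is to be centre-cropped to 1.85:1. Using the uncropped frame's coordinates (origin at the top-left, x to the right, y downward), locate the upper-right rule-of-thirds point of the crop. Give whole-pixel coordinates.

2730/1379 > 1.85/1, so the 1.85:1 crop keeps the full height 1379 and trims width to 1379 × 1.85/1 = 2551.15 px.
Left offset = (2730 − 2551.15)/2 = 89.42 px; top offset = 0.
Upper-right is two-thirds across and one-third down within the crop:
x = 89.42 + 2 × 2551.15/3 ≈ 1790; y = 0.00 + 1 × 1379.00/3 ≈ 460.

(1790, 460)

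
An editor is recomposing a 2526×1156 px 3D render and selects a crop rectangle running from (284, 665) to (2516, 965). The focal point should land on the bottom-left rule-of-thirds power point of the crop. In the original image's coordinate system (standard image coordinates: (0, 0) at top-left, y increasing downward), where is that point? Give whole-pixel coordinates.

x = 1028 px, y = 865 px

Crop width = 2516 − 284 = 2232 px; one third is 744.00 px.
Crop height = 965 − 665 = 300 px; one third is 100.00 px.
The bottom-left point is one-third across and two-thirds down within the crop:
x = 284 + 1 × 744.00 ≈ 1028; y = 665 + 2 × 100.00 ≈ 865.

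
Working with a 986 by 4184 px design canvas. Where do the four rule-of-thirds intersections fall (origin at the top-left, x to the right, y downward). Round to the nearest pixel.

(329, 1395), (657, 1395), (329, 2789), (657, 2789)

One third of 986 is 328.67; one third of 4184 is 1394.67.
Vertical third lines at x = 329 and x = 657; horizontal third lines at y = 1395 and y = 2789.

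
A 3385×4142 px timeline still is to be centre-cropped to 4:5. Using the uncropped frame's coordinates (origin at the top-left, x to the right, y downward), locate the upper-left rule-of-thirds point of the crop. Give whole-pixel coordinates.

3385/4142 > 4/5, so the 4:5 crop keeps the full height 4142 and trims width to 4142 × 4/5 = 3313.60 px.
Left offset = (3385 − 3313.60)/2 = 35.70 px; top offset = 0.
Upper-left is one-third across and one-third down within the crop:
x = 35.70 + 1 × 3313.60/3 ≈ 1140; y = 0.00 + 1 × 4142.00/3 ≈ 1381.

(1140, 1381)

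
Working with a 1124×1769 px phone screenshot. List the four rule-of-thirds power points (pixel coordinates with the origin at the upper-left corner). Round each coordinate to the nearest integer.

(375, 590), (749, 590), (375, 1179), (749, 1179)

One third of 1124 is 374.67; one third of 1769 is 589.67.
Vertical third lines at x = 375 and x = 749; horizontal third lines at y = 590 and y = 1179.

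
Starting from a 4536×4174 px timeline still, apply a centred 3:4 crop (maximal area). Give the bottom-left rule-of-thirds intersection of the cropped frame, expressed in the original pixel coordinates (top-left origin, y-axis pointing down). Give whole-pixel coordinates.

(1746, 2783)

4536/4174 > 3/4, so the 3:4 crop keeps the full height 4174 and trims width to 4174 × 3/4 = 3130.50 px.
Left offset = (4536 − 3130.50)/2 = 702.75 px; top offset = 0.
Bottom-left is one-third across and two-thirds down within the crop:
x = 702.75 + 1 × 3130.50/3 ≈ 1746; y = 0.00 + 2 × 4174.00/3 ≈ 2783.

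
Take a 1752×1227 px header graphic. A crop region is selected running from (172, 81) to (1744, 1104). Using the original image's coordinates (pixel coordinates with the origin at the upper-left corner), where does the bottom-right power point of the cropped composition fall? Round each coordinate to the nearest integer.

Crop width = 1744 − 172 = 1572 px; one third is 524.00 px.
Crop height = 1104 − 81 = 1023 px; one third is 341.00 px.
The bottom-right point is two-thirds across and two-thirds down within the crop:
x = 172 + 2 × 524.00 ≈ 1220; y = 81 + 2 × 341.00 ≈ 763.

x = 1220 px, y = 763 px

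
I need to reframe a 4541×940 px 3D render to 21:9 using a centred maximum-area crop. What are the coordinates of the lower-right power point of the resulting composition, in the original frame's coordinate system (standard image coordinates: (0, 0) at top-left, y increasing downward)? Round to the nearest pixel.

x = 2636 px, y = 627 px

4541/940 > 21/9, so the 21:9 crop keeps the full height 940 and trims width to 940 × 21/9 = 2193.33 px.
Left offset = (4541 − 2193.33)/2 = 1173.83 px; top offset = 0.
Lower-right is two-thirds across and two-thirds down within the crop:
x = 1173.83 + 2 × 2193.33/3 ≈ 2636; y = 0.00 + 2 × 940.00/3 ≈ 627.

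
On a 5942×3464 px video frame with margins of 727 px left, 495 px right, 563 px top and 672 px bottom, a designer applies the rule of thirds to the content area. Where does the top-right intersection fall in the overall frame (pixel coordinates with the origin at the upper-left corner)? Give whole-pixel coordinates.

(3874, 1306)

Content width = 5942 − 727 − 495 = 4720 px; content height = 3464 − 563 − 672 = 2229 px.
Top-right is two-thirds across and one-third down within the content area.
x = 727 + 2 × 4720/3 = 727 + 3146.67 ≈ 3874
y = 563 + 1 × 2229/3 = 563 + 743.00 ≈ 1306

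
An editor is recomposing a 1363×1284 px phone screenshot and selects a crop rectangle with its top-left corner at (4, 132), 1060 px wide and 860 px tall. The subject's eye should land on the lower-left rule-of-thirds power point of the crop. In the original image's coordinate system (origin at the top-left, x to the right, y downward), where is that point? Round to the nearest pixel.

x = 357 px, y = 705 px

One third of the crop width 1060 is 353.33 px.
One third of the crop height 860 is 286.67 px.
The lower-left point is one-third across and two-thirds down within the crop:
x = 4 + 1 × 353.33 ≈ 357; y = 132 + 2 × 286.67 ≈ 705.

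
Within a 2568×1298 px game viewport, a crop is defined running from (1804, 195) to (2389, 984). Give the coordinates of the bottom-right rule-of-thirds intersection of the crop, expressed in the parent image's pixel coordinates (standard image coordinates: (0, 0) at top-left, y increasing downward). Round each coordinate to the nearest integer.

Crop width = 2389 − 1804 = 585 px; one third is 195.00 px.
Crop height = 984 − 195 = 789 px; one third is 263.00 px.
The bottom-right point is two-thirds across and two-thirds down within the crop:
x = 1804 + 2 × 195.00 ≈ 2194; y = 195 + 2 × 263.00 ≈ 721.

(2194, 721)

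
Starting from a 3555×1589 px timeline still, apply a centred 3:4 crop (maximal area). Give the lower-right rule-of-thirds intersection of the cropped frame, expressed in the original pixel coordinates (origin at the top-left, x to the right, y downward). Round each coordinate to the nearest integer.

3555/1589 > 3/4, so the 3:4 crop keeps the full height 1589 and trims width to 1589 × 3/4 = 1191.75 px.
Left offset = (3555 − 1191.75)/2 = 1181.62 px; top offset = 0.
Lower-right is two-thirds across and two-thirds down within the crop:
x = 1181.62 + 2 × 1191.75/3 ≈ 1976; y = 0.00 + 2 × 1589.00/3 ≈ 1059.

x = 1976 px, y = 1059 px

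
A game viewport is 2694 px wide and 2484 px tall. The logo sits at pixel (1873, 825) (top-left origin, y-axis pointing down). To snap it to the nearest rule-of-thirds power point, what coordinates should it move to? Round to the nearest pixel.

x = 1796 px, y = 828 px

Third lines: x ∈ {898, 1796}, y ∈ {828, 1656}.
1873 is closer to x = 1796; 825 is closer to y = 828.
So the nearest intersection is the upper-right power point.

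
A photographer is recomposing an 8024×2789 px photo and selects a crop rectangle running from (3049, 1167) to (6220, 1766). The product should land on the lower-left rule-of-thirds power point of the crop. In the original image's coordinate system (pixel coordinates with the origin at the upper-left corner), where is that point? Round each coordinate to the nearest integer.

(4106, 1566)

Crop width = 6220 − 3049 = 3171 px; one third is 1057.00 px.
Crop height = 1766 − 1167 = 599 px; one third is 199.67 px.
The lower-left point is one-third across and two-thirds down within the crop:
x = 3049 + 1 × 1057.00 ≈ 4106; y = 1167 + 2 × 199.67 ≈ 1566.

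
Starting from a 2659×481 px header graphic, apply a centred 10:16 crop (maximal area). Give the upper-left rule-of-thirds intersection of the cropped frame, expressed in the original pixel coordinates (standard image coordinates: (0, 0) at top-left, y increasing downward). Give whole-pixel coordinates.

2659/481 > 10/16, so the 10:16 crop keeps the full height 481 and trims width to 481 × 10/16 = 300.62 px.
Left offset = (2659 − 300.62)/2 = 1179.19 px; top offset = 0.
Upper-left is one-third across and one-third down within the crop:
x = 1179.19 + 1 × 300.62/3 ≈ 1279; y = 0.00 + 1 × 481.00/3 ≈ 160.

x = 1279 px, y = 160 px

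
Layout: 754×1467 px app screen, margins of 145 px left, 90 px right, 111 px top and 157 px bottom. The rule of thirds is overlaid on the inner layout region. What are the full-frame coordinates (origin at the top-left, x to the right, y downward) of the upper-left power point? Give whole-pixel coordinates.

x = 318 px, y = 511 px

Content width = 754 − 145 − 90 = 519 px; content height = 1467 − 111 − 157 = 1199 px.
Upper-left is one-third across and one-third down within the inner layout region.
x = 145 + 1 × 519/3 = 145 + 173.00 ≈ 318
y = 111 + 1 × 1199/3 = 111 + 399.67 ≈ 511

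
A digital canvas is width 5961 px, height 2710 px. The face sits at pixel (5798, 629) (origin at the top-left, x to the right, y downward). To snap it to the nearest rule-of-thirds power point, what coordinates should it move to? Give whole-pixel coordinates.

(3974, 903)

Third lines: x ∈ {1987, 3974}, y ∈ {903, 1807}.
5798 is closer to x = 3974; 629 is closer to y = 903.
So the nearest intersection is the upper-right power point.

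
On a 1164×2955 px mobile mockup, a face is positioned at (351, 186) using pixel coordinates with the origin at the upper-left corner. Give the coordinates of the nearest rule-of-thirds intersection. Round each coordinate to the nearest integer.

Third lines: x ∈ {388, 776}, y ∈ {985, 1970}.
351 is closer to x = 388; 186 is closer to y = 985.
So the nearest intersection is the upper-left power point.

(388, 985)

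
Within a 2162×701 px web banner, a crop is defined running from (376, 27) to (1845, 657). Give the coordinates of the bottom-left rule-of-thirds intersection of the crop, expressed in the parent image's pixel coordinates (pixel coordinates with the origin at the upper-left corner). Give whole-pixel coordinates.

(866, 447)

Crop width = 1845 − 376 = 1469 px; one third is 489.67 px.
Crop height = 657 − 27 = 630 px; one third is 210.00 px.
The bottom-left point is one-third across and two-thirds down within the crop:
x = 376 + 1 × 489.67 ≈ 866; y = 27 + 2 × 210.00 ≈ 447.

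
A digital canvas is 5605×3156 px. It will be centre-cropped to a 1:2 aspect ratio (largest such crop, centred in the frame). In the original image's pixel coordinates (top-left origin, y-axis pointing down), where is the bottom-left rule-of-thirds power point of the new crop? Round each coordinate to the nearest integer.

x = 2540 px, y = 2104 px

5605/3156 > 1/2, so the 1:2 crop keeps the full height 3156 and trims width to 3156 × 1/2 = 1578.00 px.
Left offset = (5605 − 1578.00)/2 = 2013.50 px; top offset = 0.
Bottom-left is one-third across and two-thirds down within the crop:
x = 2013.50 + 1 × 1578.00/3 ≈ 2540; y = 0.00 + 2 × 3156.00/3 ≈ 2104.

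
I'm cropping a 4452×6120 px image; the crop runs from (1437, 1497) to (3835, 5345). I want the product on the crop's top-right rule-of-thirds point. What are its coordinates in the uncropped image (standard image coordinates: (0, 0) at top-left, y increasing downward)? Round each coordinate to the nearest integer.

Crop width = 3835 − 1437 = 2398 px; one third is 799.33 px.
Crop height = 5345 − 1497 = 3848 px; one third is 1282.67 px.
The top-right point is two-thirds across and one-third down within the crop:
x = 1437 + 2 × 799.33 ≈ 3036; y = 1497 + 1 × 1282.67 ≈ 2780.

x = 3036 px, y = 2780 px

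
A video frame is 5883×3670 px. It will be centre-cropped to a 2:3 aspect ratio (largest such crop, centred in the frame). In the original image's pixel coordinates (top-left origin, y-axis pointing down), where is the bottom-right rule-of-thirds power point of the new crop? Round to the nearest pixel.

5883/3670 > 2/3, so the 2:3 crop keeps the full height 3670 and trims width to 3670 × 2/3 = 2446.67 px.
Left offset = (5883 − 2446.67)/2 = 1718.17 px; top offset = 0.
Bottom-right is two-thirds across and two-thirds down within the crop:
x = 1718.17 + 2 × 2446.67/3 ≈ 3349; y = 0.00 + 2 × 3670.00/3 ≈ 2447.

x = 3349 px, y = 2447 px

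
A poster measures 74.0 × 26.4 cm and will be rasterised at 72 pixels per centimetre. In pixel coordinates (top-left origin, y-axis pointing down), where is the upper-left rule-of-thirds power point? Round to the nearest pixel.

x = 1776 px, y = 634 px

In pixels the canvas is 74.0 × 72 = 5328 wide and 26.4 × 72 = 1900.8 tall.
The upper-left point is one-third across and one-third down:
x = 1 × 5328/3 ≈ 1776; y = 1 × 1900.8/3 ≈ 634.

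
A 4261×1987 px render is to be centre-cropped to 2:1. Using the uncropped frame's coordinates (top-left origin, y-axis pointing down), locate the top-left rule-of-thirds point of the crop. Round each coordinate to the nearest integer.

(1468, 662)

4261/1987 > 2/1, so the 2:1 crop keeps the full height 1987 and trims width to 1987 × 2/1 = 3974.00 px.
Left offset = (4261 − 3974.00)/2 = 143.50 px; top offset = 0.
Top-left is one-third across and one-third down within the crop:
x = 143.50 + 1 × 3974.00/3 ≈ 1468; y = 0.00 + 1 × 1987.00/3 ≈ 662.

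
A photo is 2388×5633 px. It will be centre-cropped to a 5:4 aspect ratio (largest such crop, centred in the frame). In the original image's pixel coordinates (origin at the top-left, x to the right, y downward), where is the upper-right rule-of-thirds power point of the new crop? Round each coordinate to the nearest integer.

(1592, 2498)

2388/5633 < 5/4, so the 5:4 crop keeps the full width 2388 and trims height to 2388 × 4/5 = 1910.40 px.
Top offset = (5633 − 1910.40)/2 = 1861.30 px; left offset = 0.
Upper-right is two-thirds across and one-third down within the crop:
x = 0.00 + 2 × 2388.00/3 ≈ 1592; y = 1861.30 + 1 × 1910.40/3 ≈ 2498.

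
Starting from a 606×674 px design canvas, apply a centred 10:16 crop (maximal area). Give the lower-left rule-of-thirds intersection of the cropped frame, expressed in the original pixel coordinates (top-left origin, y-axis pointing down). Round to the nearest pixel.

x = 233 px, y = 449 px

606/674 > 10/16, so the 10:16 crop keeps the full height 674 and trims width to 674 × 10/16 = 421.25 px.
Left offset = (606 − 421.25)/2 = 92.38 px; top offset = 0.
Lower-left is one-third across and two-thirds down within the crop:
x = 92.38 + 1 × 421.25/3 ≈ 233; y = 0.00 + 2 × 674.00/3 ≈ 449.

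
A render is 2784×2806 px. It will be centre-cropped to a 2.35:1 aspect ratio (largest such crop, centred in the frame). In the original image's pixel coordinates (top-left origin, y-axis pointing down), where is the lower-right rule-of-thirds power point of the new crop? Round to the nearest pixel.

2784/2806 < 2.35/1, so the 2.35:1 crop keeps the full width 2784 and trims height to 2784 × 1/2.35 = 1184.68 px.
Top offset = (2806 − 1184.68)/2 = 810.66 px; left offset = 0.
Lower-right is two-thirds across and two-thirds down within the crop:
x = 0.00 + 2 × 2784.00/3 ≈ 1856; y = 810.66 + 2 × 1184.68/3 ≈ 1600.

x = 1856 px, y = 1600 px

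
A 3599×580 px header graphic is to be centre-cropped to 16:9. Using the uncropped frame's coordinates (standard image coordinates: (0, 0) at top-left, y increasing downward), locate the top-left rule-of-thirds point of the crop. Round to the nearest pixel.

3599/580 > 16/9, so the 16:9 crop keeps the full height 580 and trims width to 580 × 16/9 = 1031.11 px.
Left offset = (3599 − 1031.11)/2 = 1283.94 px; top offset = 0.
Top-left is one-third across and one-third down within the crop:
x = 1283.94 + 1 × 1031.11/3 ≈ 1628; y = 0.00 + 1 × 580.00/3 ≈ 193.

x = 1628 px, y = 193 px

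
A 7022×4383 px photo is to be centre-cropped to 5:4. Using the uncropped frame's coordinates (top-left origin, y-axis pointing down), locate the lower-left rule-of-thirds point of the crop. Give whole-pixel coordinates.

x = 2598 px, y = 2922 px

7022/4383 > 5/4, so the 5:4 crop keeps the full height 4383 and trims width to 4383 × 5/4 = 5478.75 px.
Left offset = (7022 − 5478.75)/2 = 771.62 px; top offset = 0.
Lower-left is one-third across and two-thirds down within the crop:
x = 771.62 + 1 × 5478.75/3 ≈ 2598; y = 0.00 + 2 × 4383.00/3 ≈ 2922.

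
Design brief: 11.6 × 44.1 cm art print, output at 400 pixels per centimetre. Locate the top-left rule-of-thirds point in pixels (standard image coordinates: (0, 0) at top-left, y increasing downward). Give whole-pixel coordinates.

(1547, 5880)

In pixels the canvas is 11.6 × 400 = 4640 wide and 44.1 × 400 = 17640 tall.
The top-left point is one-third across and one-third down:
x = 1 × 4640/3 ≈ 1547; y = 1 × 17640/3 ≈ 5880.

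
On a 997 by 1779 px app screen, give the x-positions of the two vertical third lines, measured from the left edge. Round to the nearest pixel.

x = 332 px and x = 665 px

997 / 3 = 332.33, so the vertical lines sit at one and two thirds of 997.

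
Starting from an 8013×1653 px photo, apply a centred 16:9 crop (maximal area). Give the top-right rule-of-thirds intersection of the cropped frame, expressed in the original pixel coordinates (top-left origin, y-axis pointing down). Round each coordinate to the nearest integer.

x = 4496 px, y = 551 px

8013/1653 > 16/9, so the 16:9 crop keeps the full height 1653 and trims width to 1653 × 16/9 = 2938.67 px.
Left offset = (8013 − 2938.67)/2 = 2537.17 px; top offset = 0.
Top-right is two-thirds across and one-third down within the crop:
x = 2537.17 + 2 × 2938.67/3 ≈ 4496; y = 0.00 + 1 × 1653.00/3 ≈ 551.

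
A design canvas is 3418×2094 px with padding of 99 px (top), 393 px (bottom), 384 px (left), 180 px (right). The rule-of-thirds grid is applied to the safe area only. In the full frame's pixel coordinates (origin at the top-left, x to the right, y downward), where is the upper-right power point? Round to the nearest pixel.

(2287, 633)

Content width = 3418 − 384 − 180 = 2854 px; content height = 2094 − 99 − 393 = 1602 px.
Upper-right is two-thirds across and one-third down within the safe area.
x = 384 + 2 × 2854/3 = 384 + 1902.67 ≈ 2287
y = 99 + 1 × 1602/3 = 99 + 534.00 ≈ 633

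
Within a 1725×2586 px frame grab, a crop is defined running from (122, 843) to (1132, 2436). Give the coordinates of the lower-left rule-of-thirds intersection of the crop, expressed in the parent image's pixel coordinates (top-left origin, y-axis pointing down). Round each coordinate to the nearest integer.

x = 459 px, y = 1905 px

Crop width = 1132 − 122 = 1010 px; one third is 336.67 px.
Crop height = 2436 − 843 = 1593 px; one third is 531.00 px.
The lower-left point is one-third across and two-thirds down within the crop:
x = 122 + 1 × 336.67 ≈ 459; y = 843 + 2 × 531.00 ≈ 1905.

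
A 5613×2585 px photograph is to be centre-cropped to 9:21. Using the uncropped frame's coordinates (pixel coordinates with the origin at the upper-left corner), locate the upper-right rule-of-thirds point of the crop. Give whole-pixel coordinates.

(2991, 862)

5613/2585 > 9/21, so the 9:21 crop keeps the full height 2585 and trims width to 2585 × 9/21 = 1107.86 px.
Left offset = (5613 − 1107.86)/2 = 2252.57 px; top offset = 0.
Upper-right is two-thirds across and one-third down within the crop:
x = 2252.57 + 2 × 1107.86/3 ≈ 2991; y = 0.00 + 1 × 2585.00/3 ≈ 862.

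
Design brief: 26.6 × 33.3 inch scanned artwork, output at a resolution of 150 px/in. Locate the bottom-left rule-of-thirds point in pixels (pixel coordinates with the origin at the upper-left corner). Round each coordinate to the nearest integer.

(1330, 3330)

In pixels the canvas is 26.6 × 150 = 3990 wide and 33.3 × 150 = 4995 tall.
The bottom-left point is one-third across and two-thirds down:
x = 1 × 3990/3 ≈ 1330; y = 2 × 4995/3 ≈ 3330.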